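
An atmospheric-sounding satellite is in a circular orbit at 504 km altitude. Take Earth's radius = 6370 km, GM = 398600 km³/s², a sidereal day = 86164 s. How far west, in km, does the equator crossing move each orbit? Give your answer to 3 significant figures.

Semi-major axis a = 6370 + 504 = 6874 km. Period T = 2π√(a³/μ) = 2π√(6874³/398600) = 5671.9 s = 94.53 min.
During one orbit Earth rotates (5671.9 / 86164) × 360° = 23.70°.
At the equator that is 23.70° × (2π·6370/360) km/° = 23.70 × 111.2 = 2635 km.

2630 km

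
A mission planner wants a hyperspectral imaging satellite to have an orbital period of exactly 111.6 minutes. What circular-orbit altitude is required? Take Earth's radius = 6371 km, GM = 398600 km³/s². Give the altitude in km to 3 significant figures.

T = 111.6 min = 6696.0 s.
From T = 2π√(a³/μ): a = (μ T²/4π²)^(1/3) = (398600 × 6696.0² / 4π²)^(1/3) = 7678 km.
Altitude h = a − R = 7678 − 6371 = 1307 km.

1310 km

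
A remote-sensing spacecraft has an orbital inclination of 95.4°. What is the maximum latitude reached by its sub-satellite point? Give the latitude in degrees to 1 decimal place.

Retrograde orbit: the ground track reaches ±(180° − i) = ±(180 − 95.4) = ±84.6°.

84.6°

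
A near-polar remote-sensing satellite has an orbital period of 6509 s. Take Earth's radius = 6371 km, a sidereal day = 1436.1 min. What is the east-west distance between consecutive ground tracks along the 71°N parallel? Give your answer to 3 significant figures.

Node shift per orbit = (6509.0/86166) × 360° = 27.19°.
Equatorial spacing = 27.19 × 111.2 km/° = 3024 km.
At 71° latitude, spacing = 3024 × cos(71°) = 984 km.

984 km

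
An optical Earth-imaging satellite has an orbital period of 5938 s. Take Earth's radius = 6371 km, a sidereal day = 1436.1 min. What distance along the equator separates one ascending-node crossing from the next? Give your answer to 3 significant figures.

During one orbit Earth rotates (5938.0 / 86166) × 360° = 24.81°.
At the equator that is 24.81° × (2π·6371/360) km/° = 24.81 × 111.2 = 2759 km.

2760 km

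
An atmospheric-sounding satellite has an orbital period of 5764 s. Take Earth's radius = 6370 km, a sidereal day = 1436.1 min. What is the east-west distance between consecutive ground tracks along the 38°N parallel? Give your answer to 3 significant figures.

Node shift per orbit = (5764.0/86166) × 360° = 24.08°.
Equatorial spacing = 24.08 × 111.2 km/° = 2677 km.
At 38° latitude, spacing = 2677 × cos(38°) = 2110 km.

2110 km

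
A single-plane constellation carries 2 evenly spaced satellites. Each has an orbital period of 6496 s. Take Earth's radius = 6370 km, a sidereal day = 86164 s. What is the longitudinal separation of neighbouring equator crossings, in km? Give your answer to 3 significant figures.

1510 km

Single-satellite node shift = (6496.0/86164) × 360° = 27.14°.
With 2 satellites evenly phased, successive equator crossings are 27.14/2 = 13.570° apart.
That is 13.570 × 111.2 = 1509 km at the equator.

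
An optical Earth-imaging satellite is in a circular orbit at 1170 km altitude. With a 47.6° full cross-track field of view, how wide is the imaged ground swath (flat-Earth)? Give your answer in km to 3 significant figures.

Half-angle = 47.6°/2 = 23.8°.
Swath width ≈ 2h·tan(θ/2) = 2 × 1170 × tan(23.8°) = 1032.1 km.

1030 km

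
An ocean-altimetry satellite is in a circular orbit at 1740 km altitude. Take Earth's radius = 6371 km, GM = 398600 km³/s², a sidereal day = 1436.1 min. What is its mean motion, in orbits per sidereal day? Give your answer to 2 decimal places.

11.85

Semi-major axis a = 6371 + 1740 = 8111 km. Period T = 2π√(a³/μ) = 2π√(8111³/398600) = 7269.8 s = 121.16 min.
Orbits per sidereal day = 86166 / 7269.8 = 11.853.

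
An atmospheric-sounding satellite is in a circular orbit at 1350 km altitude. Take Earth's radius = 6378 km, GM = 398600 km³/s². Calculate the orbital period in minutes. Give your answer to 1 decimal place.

112.7 min

Semi-major axis a = 6378 + 1350 = 7728 km. Period T = 2π√(a³/μ) = 2π√(7728³/398600) = 6761.0 s = 112.68 min.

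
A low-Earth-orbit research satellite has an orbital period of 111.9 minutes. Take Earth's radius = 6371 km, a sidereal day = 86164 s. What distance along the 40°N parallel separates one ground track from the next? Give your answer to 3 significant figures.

T = 111.9 min = 6714.0 s.
Node shift per orbit = (6714.0/86164) × 360° = 28.05°.
Equatorial spacing = 28.05 × 111.2 km/° = 3119 km.
At 40° latitude, spacing = 3119 × cos(40°) = 2389 km.

2390 km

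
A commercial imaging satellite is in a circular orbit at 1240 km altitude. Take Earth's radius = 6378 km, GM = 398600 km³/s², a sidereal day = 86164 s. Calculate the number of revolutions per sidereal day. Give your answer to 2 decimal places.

13.02

Semi-major axis a = 6378 + 1240 = 7618 km. Period T = 2π√(a³/μ) = 2π√(7618³/398600) = 6617.2 s = 110.29 min.
Orbits per sidereal day = 86164 / 6617.2 = 13.021.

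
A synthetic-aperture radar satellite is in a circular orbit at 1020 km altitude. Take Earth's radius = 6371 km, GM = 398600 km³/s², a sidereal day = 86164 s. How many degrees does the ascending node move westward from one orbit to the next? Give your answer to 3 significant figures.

26.4°

Semi-major axis a = 6371 + 1020 = 7391 km. Period T = 2π√(a³/μ) = 2π√(7391³/398600) = 6323.6 s = 105.39 min.
During one orbit Earth rotates (6323.6 / 86164) × 360° = 26.42°.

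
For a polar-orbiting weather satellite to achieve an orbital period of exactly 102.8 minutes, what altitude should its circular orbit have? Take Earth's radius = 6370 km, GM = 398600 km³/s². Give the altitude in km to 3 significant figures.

T = 102.8 min = 6168.0 s.
From T = 2π√(a³/μ): a = (μ T²/4π²)^(1/3) = (398600 × 6168.0² / 4π²)^(1/3) = 7269 km.
Altitude h = a − R = 7269 − 6370 = 899 km.

899 km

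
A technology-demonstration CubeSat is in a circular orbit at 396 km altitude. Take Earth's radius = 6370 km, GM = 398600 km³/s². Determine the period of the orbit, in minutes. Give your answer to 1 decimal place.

Semi-major axis a = 6370 + 396 = 6766 km. Period T = 2π√(a³/μ) = 2π√(6766³/398600) = 5538.7 s = 92.31 min.

92.3 min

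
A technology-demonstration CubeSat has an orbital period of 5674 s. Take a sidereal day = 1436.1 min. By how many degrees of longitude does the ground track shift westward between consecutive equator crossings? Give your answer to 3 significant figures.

During one orbit Earth rotates (5674.0 / 86166) × 360° = 23.71°.

23.7°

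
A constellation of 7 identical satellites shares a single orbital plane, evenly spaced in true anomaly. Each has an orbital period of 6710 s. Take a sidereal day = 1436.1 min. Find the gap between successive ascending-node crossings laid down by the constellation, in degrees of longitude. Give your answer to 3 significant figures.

Single-satellite node shift = (6710.0/86166) × 360° = 28.03°.
With 7 satellites evenly phased, successive equator crossings are 28.03/7 = 4.005° apart.

4.00°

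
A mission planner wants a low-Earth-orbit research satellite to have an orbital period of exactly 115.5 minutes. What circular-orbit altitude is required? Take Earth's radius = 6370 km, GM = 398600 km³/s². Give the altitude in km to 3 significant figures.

T = 115.5 min = 6930.0 s.
From T = 2π√(a³/μ): a = (μ T²/4π²)^(1/3) = (398600 × 6930.0² / 4π²)^(1/3) = 7856 km.
Altitude h = a − R = 7856 − 6370 = 1486 km.

1490 km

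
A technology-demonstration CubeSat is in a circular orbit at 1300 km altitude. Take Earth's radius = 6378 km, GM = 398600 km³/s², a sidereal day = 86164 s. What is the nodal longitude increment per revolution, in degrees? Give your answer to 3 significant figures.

Semi-major axis a = 6378 + 1300 = 7678 km. Period T = 2π√(a³/μ) = 2π√(7678³/398600) = 6695.5 s = 111.59 min.
During one orbit Earth rotates (6695.5 / 86164) × 360° = 27.97°.

28.0°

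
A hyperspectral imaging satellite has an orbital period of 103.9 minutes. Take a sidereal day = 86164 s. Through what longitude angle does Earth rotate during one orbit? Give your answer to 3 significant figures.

26.0°

T = 103.9 min = 6234.0 s.
During one orbit Earth rotates (6234.0 / 86164) × 360° = 26.05°.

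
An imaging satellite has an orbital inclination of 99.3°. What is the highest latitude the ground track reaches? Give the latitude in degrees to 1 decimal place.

80.7°

Retrograde orbit: the ground track reaches ±(180° − i) = ±(180 − 99.3) = ±80.7°.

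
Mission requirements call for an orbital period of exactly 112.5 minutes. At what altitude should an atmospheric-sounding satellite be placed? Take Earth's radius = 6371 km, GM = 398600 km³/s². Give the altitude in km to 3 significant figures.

T = 112.5 min = 6750.0 s.
From T = 2π√(a³/μ): a = (μ T²/4π²)^(1/3) = (398600 × 6750.0² / 4π²)^(1/3) = 7720 km.
Altitude h = a − R = 7720 − 6371 = 1349 km.

1350 km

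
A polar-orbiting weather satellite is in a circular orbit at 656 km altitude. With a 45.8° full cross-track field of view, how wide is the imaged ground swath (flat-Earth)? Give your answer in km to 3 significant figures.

Half-angle = 45.8°/2 = 22.9°.
Swath width ≈ 2h·tan(θ/2) = 2 × 656 × tan(22.9°) = 554.2 km.

554 km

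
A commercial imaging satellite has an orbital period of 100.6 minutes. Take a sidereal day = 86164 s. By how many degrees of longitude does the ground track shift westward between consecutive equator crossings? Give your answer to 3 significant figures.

T = 100.6 min = 6036.0 s.
During one orbit Earth rotates (6036.0 / 86164) × 360° = 25.22°.

25.2°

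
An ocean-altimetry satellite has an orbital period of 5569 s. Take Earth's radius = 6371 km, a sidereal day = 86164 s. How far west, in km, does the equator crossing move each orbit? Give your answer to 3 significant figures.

2590 km

During one orbit Earth rotates (5569.0 / 86164) × 360° = 23.27°.
At the equator that is 23.27° × (2π·6371/360) km/° = 23.27 × 111.2 = 2587 km.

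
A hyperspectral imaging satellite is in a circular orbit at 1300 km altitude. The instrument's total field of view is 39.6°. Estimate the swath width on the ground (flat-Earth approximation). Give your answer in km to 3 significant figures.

Half-angle = 39.6°/2 = 19.8°.
Swath width ≈ 2h·tan(θ/2) = 2 × 1300 × tan(19.8°) = 936.1 km.

936 km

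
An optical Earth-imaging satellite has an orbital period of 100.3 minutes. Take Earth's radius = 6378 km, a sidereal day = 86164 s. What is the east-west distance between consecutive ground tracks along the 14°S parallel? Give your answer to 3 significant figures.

T = 100.3 min = 6018.0 s.
Node shift per orbit = (6018.0/86164) × 360° = 25.14°.
Equatorial spacing = 25.14 × 111.3 km/° = 2799 km.
At 14° latitude, spacing = 2799 × cos(14°) = 2716 km.

2720 km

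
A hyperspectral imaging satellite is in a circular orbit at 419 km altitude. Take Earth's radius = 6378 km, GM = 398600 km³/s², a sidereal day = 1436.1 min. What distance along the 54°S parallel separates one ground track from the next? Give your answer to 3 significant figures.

Semi-major axis a = 6378 + 419 = 6797 km. Period T = 2π√(a³/μ) = 2π√(6797³/398600) = 5576.8 s = 92.95 min.
Node shift per orbit = (5576.8/86166) × 360° = 23.30°.
Equatorial spacing = 23.30 × 111.3 km/° = 2594 km.
At 54° latitude, spacing = 2594 × cos(54°) = 1525 km.

1520 km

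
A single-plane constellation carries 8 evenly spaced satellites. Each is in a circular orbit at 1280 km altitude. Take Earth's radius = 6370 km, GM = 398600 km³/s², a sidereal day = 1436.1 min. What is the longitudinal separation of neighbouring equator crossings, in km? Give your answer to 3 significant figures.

Semi-major axis a = 6370 + 1280 = 7650 km. Period T = 2π√(a³/μ) = 2π√(7650³/398600) = 6658.9 s = 110.98 min.
Single-satellite node shift = (6658.9/86166) × 360° = 27.82°.
With 8 satellites evenly phased, successive equator crossings are 27.82/8 = 3.478° apart.
That is 3.478 × 111.2 = 387 km at the equator.

387 km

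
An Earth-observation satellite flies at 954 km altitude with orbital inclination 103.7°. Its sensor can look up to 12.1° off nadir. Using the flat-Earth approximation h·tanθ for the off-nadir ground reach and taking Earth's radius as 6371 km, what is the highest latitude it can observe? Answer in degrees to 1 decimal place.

78.1°

Retrograde orbit: the ground track reaches ±(180° − i) = ±(180 − 103.7) = ±76.3°.
Sensor half-swath on the ground ≈ 954·tan(12.1°) = 205 km = 1.84° of latitude.
Maximum observable latitude ≈ 76.3 + 1.84 = 78.1°.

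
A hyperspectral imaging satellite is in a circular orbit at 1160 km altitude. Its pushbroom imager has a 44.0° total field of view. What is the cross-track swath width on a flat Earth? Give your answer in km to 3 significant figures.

Half-angle = 44.0°/2 = 22°.
Swath width ≈ 2h·tan(θ/2) = 2 × 1160 × tan(22°) = 937.3 km.

937 km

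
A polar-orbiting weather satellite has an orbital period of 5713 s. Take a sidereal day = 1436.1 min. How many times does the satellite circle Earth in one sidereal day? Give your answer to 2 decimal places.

Orbits per sidereal day = 86166 / 5713.0 = 15.082.

15.08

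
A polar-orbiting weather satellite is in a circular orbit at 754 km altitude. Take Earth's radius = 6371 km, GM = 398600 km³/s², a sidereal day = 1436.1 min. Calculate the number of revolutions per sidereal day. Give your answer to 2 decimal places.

Semi-major axis a = 6371 + 754 = 7125 km. Period T = 2π√(a³/μ) = 2π√(7125³/398600) = 5985.3 s = 99.76 min.
Orbits per sidereal day = 86166 / 5985.3 = 14.396.

14.40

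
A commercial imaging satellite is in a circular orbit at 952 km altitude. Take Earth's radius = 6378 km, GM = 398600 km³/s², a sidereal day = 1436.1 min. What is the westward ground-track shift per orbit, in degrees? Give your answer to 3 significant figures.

Semi-major axis a = 6378 + 952 = 7330 km. Period T = 2π√(a³/μ) = 2π√(7330³/398600) = 6245.5 s = 104.09 min.
During one orbit Earth rotates (6245.5 / 86166) × 360° = 26.09°.

26.1°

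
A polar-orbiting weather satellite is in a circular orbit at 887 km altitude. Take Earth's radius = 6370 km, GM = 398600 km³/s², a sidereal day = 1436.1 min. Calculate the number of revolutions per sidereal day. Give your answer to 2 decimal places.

14.01

Semi-major axis a = 6370 + 887 = 7257 km. Period T = 2π√(a³/μ) = 2π√(7257³/398600) = 6152.4 s = 102.54 min.
Orbits per sidereal day = 86166 / 6152.4 = 14.005.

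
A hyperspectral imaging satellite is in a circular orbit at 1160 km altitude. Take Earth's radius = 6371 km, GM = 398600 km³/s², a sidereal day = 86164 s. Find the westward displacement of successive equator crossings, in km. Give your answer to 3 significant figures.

3020 km

Semi-major axis a = 6371 + 1160 = 7531 km. Period T = 2π√(a³/μ) = 2π√(7531³/398600) = 6504.1 s = 108.40 min.
During one orbit Earth rotates (6504.1 / 86164) × 360° = 27.17°.
At the equator that is 27.17° × (2π·6371/360) km/° = 27.17 × 111.2 = 3022 km.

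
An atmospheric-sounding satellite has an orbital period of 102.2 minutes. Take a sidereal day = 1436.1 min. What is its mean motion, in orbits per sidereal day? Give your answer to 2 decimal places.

14.05

T = 102.2 min = 6132.0 s.
Orbits per sidereal day = 86166 / 6132.0 = 14.052.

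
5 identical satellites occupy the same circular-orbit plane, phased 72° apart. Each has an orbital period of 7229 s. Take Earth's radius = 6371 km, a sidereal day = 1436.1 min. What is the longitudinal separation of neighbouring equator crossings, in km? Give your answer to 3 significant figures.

672 km

Single-satellite node shift = (7229.0/86166) × 360° = 30.20°.
With 5 satellites evenly phased, successive equator crossings are 30.20/5 = 6.041° apart.
That is 6.041 × 111.2 = 672 km at the equator.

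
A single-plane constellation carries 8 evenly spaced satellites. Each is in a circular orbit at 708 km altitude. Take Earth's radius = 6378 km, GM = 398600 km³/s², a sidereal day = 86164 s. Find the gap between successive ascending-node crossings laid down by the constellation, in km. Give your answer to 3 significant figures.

Semi-major axis a = 6378 + 708 = 7086 km. Period T = 2π√(a³/μ) = 2π√(7086³/398600) = 5936.3 s = 98.94 min.
Single-satellite node shift = (5936.3/86164) × 360° = 24.80°.
With 8 satellites evenly phased, successive equator crossings are 24.80/8 = 3.100° apart.
That is 3.100 × 111.3 = 345 km at the equator.

345 km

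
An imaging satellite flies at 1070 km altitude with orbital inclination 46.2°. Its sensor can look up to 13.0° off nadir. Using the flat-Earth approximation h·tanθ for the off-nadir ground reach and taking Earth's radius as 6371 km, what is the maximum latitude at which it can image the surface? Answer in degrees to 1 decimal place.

For a prograde orbit the ground track reaches latitude ±i = ±46.2°.
Sensor half-swath on the ground ≈ 1070·tan(13.0°) = 247 km = 2.22° of latitude.
Maximum observable latitude ≈ 46.2 + 2.22 = 48.4°.

48.4°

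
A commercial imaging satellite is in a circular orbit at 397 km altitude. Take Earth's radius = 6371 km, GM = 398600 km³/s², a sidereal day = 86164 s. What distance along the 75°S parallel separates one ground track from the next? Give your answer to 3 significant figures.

Semi-major axis a = 6371 + 397 = 6768 km. Period T = 2π√(a³/μ) = 2π√(6768³/398600) = 5541.2 s = 92.35 min.
Node shift per orbit = (5541.2/86164) × 360° = 23.15°.
Equatorial spacing = 23.15 × 111.2 km/° = 2574 km.
At 75° latitude, spacing = 2574 × cos(75°) = 666 km.

666 km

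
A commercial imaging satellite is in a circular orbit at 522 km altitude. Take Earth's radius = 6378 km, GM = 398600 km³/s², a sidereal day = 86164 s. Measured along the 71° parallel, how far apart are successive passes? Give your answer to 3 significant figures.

864 km

Semi-major axis a = 6378 + 522 = 6900 km. Period T = 2π√(a³/μ) = 2π√(6900³/398600) = 5704.1 s = 95.07 min.
Node shift per orbit = (5704.1/86164) × 360° = 23.83°.
Equatorial spacing = 23.83 × 111.3 km/° = 2653 km.
At 71° latitude, spacing = 2653 × cos(71°) = 864 km.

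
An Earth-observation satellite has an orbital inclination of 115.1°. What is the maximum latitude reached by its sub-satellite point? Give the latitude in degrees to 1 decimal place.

64.9°

Retrograde orbit: the ground track reaches ±(180° − i) = ±(180 − 115.1) = ±64.9°.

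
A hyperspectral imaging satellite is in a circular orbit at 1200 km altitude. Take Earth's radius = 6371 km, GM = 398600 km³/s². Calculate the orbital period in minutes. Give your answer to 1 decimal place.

109.3 min

Semi-major axis a = 6371 + 1200 = 7571 km. Period T = 2π√(a³/μ) = 2π√(7571³/398600) = 6556.0 s = 109.27 min.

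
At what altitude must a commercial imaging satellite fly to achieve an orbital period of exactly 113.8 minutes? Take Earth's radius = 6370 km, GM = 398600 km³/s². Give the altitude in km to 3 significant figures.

1410 km

T = 113.8 min = 6828.0 s.
From T = 2π√(a³/μ): a = (μ T²/4π²)^(1/3) = (398600 × 6828.0² / 4π²)^(1/3) = 7779 km.
Altitude h = a − R = 7779 − 6370 = 1409 km.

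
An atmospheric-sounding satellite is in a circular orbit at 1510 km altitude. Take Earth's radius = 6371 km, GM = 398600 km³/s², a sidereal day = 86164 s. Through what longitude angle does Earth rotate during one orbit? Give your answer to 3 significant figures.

29.1°

Semi-major axis a = 6371 + 1510 = 7881 km. Period T = 2π√(a³/μ) = 2π√(7881³/398600) = 6962.8 s = 116.05 min.
During one orbit Earth rotates (6962.8 / 86164) × 360° = 29.09°.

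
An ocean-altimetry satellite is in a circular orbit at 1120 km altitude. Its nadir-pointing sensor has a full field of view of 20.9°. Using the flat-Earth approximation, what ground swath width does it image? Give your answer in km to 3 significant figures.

413 km

Half-angle = 20.9°/2 = 10.45°.
Swath width ≈ 2h·tan(θ/2) = 2 × 1120 × tan(10.45°) = 413.1 km.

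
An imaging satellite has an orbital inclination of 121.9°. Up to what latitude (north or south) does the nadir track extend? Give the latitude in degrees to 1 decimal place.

58.1°

Retrograde orbit: the ground track reaches ±(180° − i) = ±(180 − 121.9) = ±58.1°.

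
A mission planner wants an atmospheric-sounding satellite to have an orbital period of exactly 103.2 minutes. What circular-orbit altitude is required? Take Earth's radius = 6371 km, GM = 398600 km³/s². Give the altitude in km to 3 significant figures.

917 km

T = 103.2 min = 6192.0 s.
From T = 2π√(a³/μ): a = (μ T²/4π²)^(1/3) = (398600 × 6192.0² / 4π²)^(1/3) = 7288 km.
Altitude h = a − R = 7288 − 6371 = 917 km.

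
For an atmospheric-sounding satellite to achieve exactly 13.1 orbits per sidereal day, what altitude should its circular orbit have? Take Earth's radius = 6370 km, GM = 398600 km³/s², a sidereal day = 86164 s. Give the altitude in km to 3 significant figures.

1220 km

Required period T = 86164 / 13.1 = 6577.4 s.
From T = 2π√(a³/μ): a = (μ T²/4π²)^(1/3) = (398600 × 6577.4² / 4π²)^(1/3) = 7587 km.
Altitude h = a − R = 7587 − 6370 = 1217 km.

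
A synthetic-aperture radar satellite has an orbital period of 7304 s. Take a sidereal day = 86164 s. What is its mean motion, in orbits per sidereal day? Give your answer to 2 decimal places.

Orbits per sidereal day = 86164 / 7304.0 = 11.797.

11.80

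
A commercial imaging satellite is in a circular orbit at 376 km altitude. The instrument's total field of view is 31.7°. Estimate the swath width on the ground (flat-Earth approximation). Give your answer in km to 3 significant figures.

Half-angle = 31.7°/2 = 15.85°.
Swath width ≈ 2h·tan(θ/2) = 2 × 376 × tan(15.85°) = 213.5 km.

214 km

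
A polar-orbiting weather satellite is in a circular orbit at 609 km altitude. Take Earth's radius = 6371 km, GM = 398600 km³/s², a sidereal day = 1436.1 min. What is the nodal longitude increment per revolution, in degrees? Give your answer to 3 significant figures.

24.2°

Semi-major axis a = 6371 + 609 = 6980 km. Period T = 2π√(a³/μ) = 2π√(6980³/398600) = 5803.6 s = 96.73 min.
During one orbit Earth rotates (5803.6 / 86166) × 360° = 24.25°.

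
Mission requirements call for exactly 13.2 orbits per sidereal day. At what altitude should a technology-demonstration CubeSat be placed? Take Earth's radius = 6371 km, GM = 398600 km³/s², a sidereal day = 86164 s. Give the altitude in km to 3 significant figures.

1180 km

Required period T = 86164 / 13.2 = 6527.6 s.
From T = 2π√(a³/μ): a = (μ T²/4π²)^(1/3) = (398600 × 6527.6² / 4π²)^(1/3) = 7549 km.
Altitude h = a − R = 7549 − 6371 = 1178 km.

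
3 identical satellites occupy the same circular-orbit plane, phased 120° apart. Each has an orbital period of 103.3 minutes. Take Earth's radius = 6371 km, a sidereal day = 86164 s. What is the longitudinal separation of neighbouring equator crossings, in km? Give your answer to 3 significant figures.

960 km

T = 103.3 min = 6198.0 s.
Single-satellite node shift = (6198.0/86164) × 360° = 25.90°.
With 3 satellites evenly phased, successive equator crossings are 25.90/3 = 8.632° apart.
That is 8.632 × 111.2 = 960 km at the equator.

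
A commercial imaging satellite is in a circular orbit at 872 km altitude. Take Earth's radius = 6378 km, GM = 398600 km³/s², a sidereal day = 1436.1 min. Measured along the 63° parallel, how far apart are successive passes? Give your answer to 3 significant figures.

1300 km

Semi-major axis a = 6378 + 872 = 7250 km. Period T = 2π√(a³/μ) = 2π√(7250³/398600) = 6143.5 s = 102.39 min.
Node shift per orbit = (6143.5/86166) × 360° = 25.67°.
Equatorial spacing = 25.67 × 111.3 km/° = 2857 km.
At 63° latitude, spacing = 2857 × cos(63°) = 1297 km.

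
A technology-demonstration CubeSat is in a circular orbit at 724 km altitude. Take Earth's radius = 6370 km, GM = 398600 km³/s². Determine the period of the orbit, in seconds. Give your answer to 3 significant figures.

5950 seconds

Semi-major axis a = 6370 + 724 = 7094 km. Period T = 2π√(a³/μ) = 2π√(7094³/398600) = 5946.3 s = 99.11 min.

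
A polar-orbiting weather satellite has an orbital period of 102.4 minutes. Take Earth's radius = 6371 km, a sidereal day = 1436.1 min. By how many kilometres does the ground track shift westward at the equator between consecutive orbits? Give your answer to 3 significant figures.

T = 102.4 min = 6144.0 s.
During one orbit Earth rotates (6144.0 / 86166) × 360° = 25.67°.
At the equator that is 25.67° × (2π·6371/360) km/° = 25.67 × 111.2 = 2854 km.

2850 km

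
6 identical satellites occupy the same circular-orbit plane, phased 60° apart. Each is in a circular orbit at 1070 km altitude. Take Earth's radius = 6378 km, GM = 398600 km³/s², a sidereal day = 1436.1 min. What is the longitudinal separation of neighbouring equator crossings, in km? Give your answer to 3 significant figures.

Semi-major axis a = 6378 + 1070 = 7448 km. Period T = 2π√(a³/μ) = 2π√(7448³/398600) = 6396.9 s = 106.62 min.
Single-satellite node shift = (6396.9/86166) × 360° = 26.73°.
With 6 satellites evenly phased, successive equator crossings are 26.73/6 = 4.454° apart.
That is 4.454 × 111.3 = 496 km at the equator.

496 km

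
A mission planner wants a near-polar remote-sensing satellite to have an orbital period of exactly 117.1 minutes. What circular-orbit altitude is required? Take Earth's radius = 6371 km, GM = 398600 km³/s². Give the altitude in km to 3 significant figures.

1560 km

T = 117.1 min = 7026.0 s.
From T = 2π√(a³/μ): a = (μ T²/4π²)^(1/3) = (398600 × 7026.0² / 4π²)^(1/3) = 7929 km.
Altitude h = a − R = 7929 − 6371 = 1558 km.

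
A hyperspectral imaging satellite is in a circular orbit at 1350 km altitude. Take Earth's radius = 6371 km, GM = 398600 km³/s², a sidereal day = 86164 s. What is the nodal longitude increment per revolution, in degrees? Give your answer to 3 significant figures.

28.2°

Semi-major axis a = 6371 + 1350 = 7721 km. Period T = 2π√(a³/μ) = 2π√(7721³/398600) = 6751.8 s = 112.53 min.
During one orbit Earth rotates (6751.8 / 86164) × 360° = 28.21°.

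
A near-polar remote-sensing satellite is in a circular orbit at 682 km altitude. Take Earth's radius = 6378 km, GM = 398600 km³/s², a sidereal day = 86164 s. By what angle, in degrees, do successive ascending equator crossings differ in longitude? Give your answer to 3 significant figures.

Semi-major axis a = 6378 + 682 = 7060 km. Period T = 2π√(a³/μ) = 2π√(7060³/398600) = 5903.6 s = 98.39 min.
During one orbit Earth rotates (5903.6 / 86164) × 360° = 24.67°.

24.7°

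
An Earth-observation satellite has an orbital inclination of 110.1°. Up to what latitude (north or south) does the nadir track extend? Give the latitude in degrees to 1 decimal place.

Retrograde orbit: the ground track reaches ±(180° − i) = ±(180 − 110.1) = ±69.9°.

69.9°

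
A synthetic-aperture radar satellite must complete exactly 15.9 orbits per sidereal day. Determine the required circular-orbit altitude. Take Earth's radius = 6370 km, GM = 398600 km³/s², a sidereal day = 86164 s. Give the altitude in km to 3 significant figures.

Required period T = 86164 / 15.9 = 5419.1 s.
From T = 2π√(a³/μ): a = (μ T²/4π²)^(1/3) = (398600 × 5419.1² / 4π²)^(1/3) = 6668 km.
Altitude h = a − R = 6668 − 6370 = 298 km.

298 km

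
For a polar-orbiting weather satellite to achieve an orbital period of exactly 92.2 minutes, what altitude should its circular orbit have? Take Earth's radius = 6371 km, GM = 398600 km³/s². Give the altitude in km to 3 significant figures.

T = 92.2 min = 5532.0 s.
From T = 2π√(a³/μ): a = (μ T²/4π²)^(1/3) = (398600 × 5532.0² / 4π²)^(1/3) = 6761 km.
Altitude h = a − R = 6761 − 6371 = 390 km.

390 km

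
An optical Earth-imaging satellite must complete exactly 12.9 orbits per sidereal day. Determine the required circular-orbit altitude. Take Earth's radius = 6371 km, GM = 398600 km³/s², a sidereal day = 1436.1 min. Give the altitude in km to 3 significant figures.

1290 km

Required period T = 86166 / 12.9 = 6679.5 s.
From T = 2π√(a³/μ): a = (μ T²/4π²)^(1/3) = (398600 × 6679.5² / 4π²)^(1/3) = 7666 km.
Altitude h = a − R = 7666 − 6371 = 1295 km.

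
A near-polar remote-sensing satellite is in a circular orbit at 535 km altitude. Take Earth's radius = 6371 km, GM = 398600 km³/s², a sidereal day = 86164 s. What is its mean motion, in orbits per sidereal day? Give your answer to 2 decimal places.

Semi-major axis a = 6371 + 535 = 6906 km. Period T = 2π√(a³/μ) = 2π√(6906³/398600) = 5711.5 s = 95.19 min.
Orbits per sidereal day = 86164 / 5711.5 = 15.086.

15.09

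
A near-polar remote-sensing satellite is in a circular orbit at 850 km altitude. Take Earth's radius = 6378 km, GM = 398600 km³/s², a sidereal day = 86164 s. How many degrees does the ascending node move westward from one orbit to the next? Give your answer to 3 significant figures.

25.6°

Semi-major axis a = 6378 + 850 = 7228 km. Period T = 2π√(a³/μ) = 2π√(7228³/398600) = 6115.6 s = 101.93 min.
During one orbit Earth rotates (6115.6 / 86164) × 360° = 25.55°.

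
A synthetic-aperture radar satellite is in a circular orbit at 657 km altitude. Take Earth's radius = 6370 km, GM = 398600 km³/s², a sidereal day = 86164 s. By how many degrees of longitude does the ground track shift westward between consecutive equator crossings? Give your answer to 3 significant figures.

Semi-major axis a = 6370 + 657 = 7027 km. Period T = 2π√(a³/μ) = 2π√(7027³/398600) = 5862.3 s = 97.70 min.
During one orbit Earth rotates (5862.3 / 86164) × 360° = 24.49°.

24.5°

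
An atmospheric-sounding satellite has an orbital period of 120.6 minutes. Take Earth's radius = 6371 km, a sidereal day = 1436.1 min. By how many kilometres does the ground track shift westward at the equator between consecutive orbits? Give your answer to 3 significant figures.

T = 120.6 min = 7236.0 s.
During one orbit Earth rotates (7236.0 / 86166) × 360° = 30.23°.
At the equator that is 30.23° × (2π·6371/360) km/° = 30.23 × 111.2 = 3362 km.

3360 km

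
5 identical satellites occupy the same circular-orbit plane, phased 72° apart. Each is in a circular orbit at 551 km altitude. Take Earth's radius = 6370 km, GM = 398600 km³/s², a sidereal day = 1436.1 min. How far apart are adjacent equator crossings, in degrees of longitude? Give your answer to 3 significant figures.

4.79°

Semi-major axis a = 6370 + 551 = 6921 km. Period T = 2π√(a³/μ) = 2π√(6921³/398600) = 5730.1 s = 95.50 min.
Single-satellite node shift = (5730.1/86166) × 360° = 23.94°.
With 5 satellites evenly phased, successive equator crossings are 23.94/5 = 4.788° apart.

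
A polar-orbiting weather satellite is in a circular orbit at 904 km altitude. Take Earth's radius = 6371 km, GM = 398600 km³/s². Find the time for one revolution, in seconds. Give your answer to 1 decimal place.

Semi-major axis a = 6371 + 904 = 7275 km. Period T = 2π√(a³/μ) = 2π√(7275³/398600) = 6175.3 s = 102.92 min.

6175.3 seconds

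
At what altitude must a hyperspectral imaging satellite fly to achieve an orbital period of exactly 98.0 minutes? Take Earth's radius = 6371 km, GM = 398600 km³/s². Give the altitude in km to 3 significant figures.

T = 98.0 min = 5880.0 s.
From T = 2π√(a³/μ): a = (μ T²/4π²)^(1/3) = (398600 × 5880.0² / 4π²)^(1/3) = 7041 km.
Altitude h = a − R = 7041 − 6371 = 670 km.

670 km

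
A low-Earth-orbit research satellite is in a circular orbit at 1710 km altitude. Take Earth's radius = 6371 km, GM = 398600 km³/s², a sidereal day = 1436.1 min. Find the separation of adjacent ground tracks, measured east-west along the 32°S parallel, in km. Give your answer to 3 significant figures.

2850 km

Semi-major axis a = 6371 + 1710 = 8081 km. Period T = 2π√(a³/μ) = 2π√(8081³/398600) = 7229.5 s = 120.49 min.
Node shift per orbit = (7229.5/86166) × 360° = 30.20°.
Equatorial spacing = 30.20 × 111.2 km/° = 3359 km.
At 32° latitude, spacing = 3359 × cos(32°) = 2848 km.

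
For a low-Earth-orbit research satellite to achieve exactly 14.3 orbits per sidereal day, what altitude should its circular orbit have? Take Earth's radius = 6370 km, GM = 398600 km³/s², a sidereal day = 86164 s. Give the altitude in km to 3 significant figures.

Required period T = 86164 / 14.3 = 6025.5 s.
From T = 2π√(a³/μ): a = (μ T²/4π²)^(1/3) = (398600 × 6025.5² / 4π²)^(1/3) = 7157 km.
Altitude h = a − R = 7157 − 6370 = 787 km.

787 km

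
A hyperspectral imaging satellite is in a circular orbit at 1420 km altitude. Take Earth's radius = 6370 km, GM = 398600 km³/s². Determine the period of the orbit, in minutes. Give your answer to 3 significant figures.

Semi-major axis a = 6370 + 1420 = 7790 km. Period T = 2π√(a³/μ) = 2π√(7790³/398600) = 6842.5 s = 114.04 min.

114 min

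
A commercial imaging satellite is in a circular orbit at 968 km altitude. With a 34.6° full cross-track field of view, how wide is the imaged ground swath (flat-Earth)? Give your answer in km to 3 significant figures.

Half-angle = 34.6°/2 = 17.3°.
Swath width ≈ 2h·tan(θ/2) = 2 × 968 × tan(17.3°) = 603.0 km.

603 km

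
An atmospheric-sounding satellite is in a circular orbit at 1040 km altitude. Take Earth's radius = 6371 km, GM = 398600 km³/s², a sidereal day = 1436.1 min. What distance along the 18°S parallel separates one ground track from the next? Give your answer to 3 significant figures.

2810 km

Semi-major axis a = 6371 + 1040 = 7411 km. Period T = 2π√(a³/μ) = 2π√(7411³/398600) = 6349.3 s = 105.82 min.
Node shift per orbit = (6349.3/86166) × 360° = 26.53°.
Equatorial spacing = 26.53 × 111.2 km/° = 2950 km.
At 18° latitude, spacing = 2950 × cos(18°) = 2805 km.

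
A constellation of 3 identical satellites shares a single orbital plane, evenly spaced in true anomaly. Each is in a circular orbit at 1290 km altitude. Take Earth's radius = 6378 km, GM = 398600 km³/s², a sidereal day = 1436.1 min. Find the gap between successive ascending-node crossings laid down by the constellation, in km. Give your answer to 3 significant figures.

Semi-major axis a = 6378 + 1290 = 7668 km. Period T = 2π√(a³/μ) = 2π√(7668³/398600) = 6682.4 s = 111.37 min.
Single-satellite node shift = (6682.4/86166) × 360° = 27.92°.
With 3 satellites evenly phased, successive equator crossings are 27.92/3 = 9.306° apart.
That is 9.306 × 111.3 = 1036 km at the equator.

1040 km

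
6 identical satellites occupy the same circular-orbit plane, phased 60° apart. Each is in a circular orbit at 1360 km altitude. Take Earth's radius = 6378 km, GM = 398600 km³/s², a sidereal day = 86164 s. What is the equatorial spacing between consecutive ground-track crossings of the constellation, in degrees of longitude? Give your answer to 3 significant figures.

Semi-major axis a = 6378 + 1360 = 7738 km. Period T = 2π√(a³/μ) = 2π√(7738³/398600) = 6774.1 s = 112.90 min.
Single-satellite node shift = (6774.1/86164) × 360° = 28.30°.
With 6 satellites evenly phased, successive equator crossings are 28.30/6 = 4.717° apart.

4.72°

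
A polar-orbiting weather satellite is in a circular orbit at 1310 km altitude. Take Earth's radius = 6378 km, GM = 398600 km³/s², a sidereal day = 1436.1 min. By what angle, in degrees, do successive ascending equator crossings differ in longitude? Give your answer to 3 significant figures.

Semi-major axis a = 6378 + 1310 = 7688 km. Period T = 2π√(a³/μ) = 2π√(7688³/398600) = 6708.6 s = 111.81 min.
During one orbit Earth rotates (6708.6 / 86166) × 360° = 28.03°.

28.0°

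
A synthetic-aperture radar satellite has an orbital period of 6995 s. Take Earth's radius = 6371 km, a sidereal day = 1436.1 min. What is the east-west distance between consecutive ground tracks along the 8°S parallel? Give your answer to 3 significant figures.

Node shift per orbit = (6995.0/86166) × 360° = 29.22°.
Equatorial spacing = 29.22 × 111.2 km/° = 3250 km.
At 8° latitude, spacing = 3250 × cos(8°) = 3218 km.

3220 km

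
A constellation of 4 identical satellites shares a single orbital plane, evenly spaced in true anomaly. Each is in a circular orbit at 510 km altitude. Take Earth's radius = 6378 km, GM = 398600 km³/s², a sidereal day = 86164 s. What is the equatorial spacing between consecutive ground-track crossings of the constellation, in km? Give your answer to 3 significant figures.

Semi-major axis a = 6378 + 510 = 6888 km. Period T = 2π√(a³/μ) = 2π√(6888³/398600) = 5689.2 s = 94.82 min.
Single-satellite node shift = (5689.2/86164) × 360° = 23.77°.
With 4 satellites evenly phased, successive equator crossings are 23.77/4 = 5.942° apart.
That is 5.942 × 111.3 = 661 km at the equator.

661 km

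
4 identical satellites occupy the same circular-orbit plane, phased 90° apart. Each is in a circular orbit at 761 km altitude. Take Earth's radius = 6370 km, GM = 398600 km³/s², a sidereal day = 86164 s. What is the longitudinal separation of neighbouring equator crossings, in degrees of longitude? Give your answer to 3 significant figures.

6.26°

Semi-major axis a = 6370 + 761 = 7131 km. Period T = 2π√(a³/μ) = 2π√(7131³/398600) = 5992.9 s = 99.88 min.
Single-satellite node shift = (5992.9/86164) × 360° = 25.04°.
With 4 satellites evenly phased, successive equator crossings are 25.04/4 = 6.260° apart.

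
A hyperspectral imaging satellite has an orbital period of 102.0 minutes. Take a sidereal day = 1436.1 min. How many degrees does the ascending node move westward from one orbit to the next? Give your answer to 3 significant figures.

T = 102.0 min = 6120.0 s.
During one orbit Earth rotates (6120.0 / 86166) × 360° = 25.57°.

25.6°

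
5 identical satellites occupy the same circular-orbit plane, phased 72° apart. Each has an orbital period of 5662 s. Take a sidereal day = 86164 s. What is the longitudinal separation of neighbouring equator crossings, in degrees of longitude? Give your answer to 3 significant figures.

Single-satellite node shift = (5662.0/86164) × 360° = 23.66°.
With 5 satellites evenly phased, successive equator crossings are 23.66/5 = 4.731° apart.

4.73°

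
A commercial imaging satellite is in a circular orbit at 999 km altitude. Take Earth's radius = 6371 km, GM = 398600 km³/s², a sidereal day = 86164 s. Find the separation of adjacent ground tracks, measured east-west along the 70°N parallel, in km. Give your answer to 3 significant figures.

Semi-major axis a = 6371 + 999 = 7370 km. Period T = 2π√(a³/μ) = 2π√(7370³/398600) = 6296.7 s = 104.94 min.
Node shift per orbit = (6296.7/86164) × 360° = 26.31°.
Equatorial spacing = 26.31 × 111.2 km/° = 2925 km.
At 70° latitude, spacing = 2925 × cos(70°) = 1001 km.

1000 km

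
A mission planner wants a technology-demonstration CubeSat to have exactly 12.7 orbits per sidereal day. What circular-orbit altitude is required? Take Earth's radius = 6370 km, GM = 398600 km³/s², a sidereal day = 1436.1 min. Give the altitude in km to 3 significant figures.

Required period T = 86166 / 12.7 = 6784.7 s.
From T = 2π√(a³/μ): a = (μ T²/4π²)^(1/3) = (398600 × 6784.7² / 4π²)^(1/3) = 7746 km.
Altitude h = a − R = 7746 − 6370 = 1376 km.

1380 km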